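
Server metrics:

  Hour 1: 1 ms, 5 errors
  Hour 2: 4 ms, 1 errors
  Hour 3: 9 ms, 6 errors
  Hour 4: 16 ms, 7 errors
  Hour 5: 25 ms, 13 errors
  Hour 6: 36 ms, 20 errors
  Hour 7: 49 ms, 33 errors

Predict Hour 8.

64 ms, 53 errors

Ms goes 1, 4, 9, 16, 25, 36, 49 → 64 (perfect squares: 1², 2², 3², …).
Errors — each term is the sum of the two before it: 5, 1, 6, 7, 13, 20, 33 → 53.
So the next row is 64 ms, 53 errors.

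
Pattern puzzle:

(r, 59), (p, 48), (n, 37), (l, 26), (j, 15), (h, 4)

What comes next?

(f, -7)

Letter: r, p, n, l, j, h → f (letters move back 2 places in the alphabet).
Second component goes 59, 48, 37, 26, 15, 4 → -7 (−11 each step).
So the next term is (f, -7).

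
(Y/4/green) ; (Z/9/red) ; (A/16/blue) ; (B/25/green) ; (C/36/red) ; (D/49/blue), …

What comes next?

Letter goes Y, Z, A, B, C, D → E (letters move forward 1 place in the alphabet, wrapping Z→A).
Second coordinate goes 4, 9, 16, 25, 36, 49 → 64 (perfect squares: 2², 3², 4², …).
Colour: green, red, blue, green, red, blue → green (repeats green → red → blue).
Combining the parts gives (E/64/green).

(E/64/green)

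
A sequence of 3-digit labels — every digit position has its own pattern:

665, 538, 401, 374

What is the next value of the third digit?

For the first digit, −1 each step, mod 10: 6, 5, 4, 3 → 2.
Second digit — −3 each step, mod 10: 6, 3, 0, 7 → 4.
Third digit: +3 each step, mod 10, so 5, 8, 1, 4 → 7.

7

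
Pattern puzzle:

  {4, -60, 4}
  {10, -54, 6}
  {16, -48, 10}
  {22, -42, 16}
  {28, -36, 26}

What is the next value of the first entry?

First entry goes 4, 10, 16, 22, 28 → 34 (+6 each step).

34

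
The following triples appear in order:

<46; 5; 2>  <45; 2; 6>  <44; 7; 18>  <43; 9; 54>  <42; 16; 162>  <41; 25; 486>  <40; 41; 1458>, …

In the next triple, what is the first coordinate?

39

For the first coordinate, −1 each step: 46, 45, 44, 43, 42, 41, 40 → 39.
Second coordinate: 5, 2, 7, 9, 16, 25, 41 → 66 (each term is the sum of the two before it).
Third coordinate: ×3 each step; 2, 6, 18, 54, 162, 486, 1458 → 4374.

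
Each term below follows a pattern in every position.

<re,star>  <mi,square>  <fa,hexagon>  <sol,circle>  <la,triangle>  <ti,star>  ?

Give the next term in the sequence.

Note: runs through the solfège scale do→ti; re, mi, fa, sol, la, ti → do.
Shape: repeats star → square → hexagon → circle → triangle, so star, square, hexagon, circle, triangle, star → square.
Combining the parts gives <do,square>.

<do,square>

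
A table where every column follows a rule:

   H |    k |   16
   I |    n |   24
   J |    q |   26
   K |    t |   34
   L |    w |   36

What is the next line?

M  z  44

First letter goes H, I, J, K, L → M (letters move forward 1 place in the alphabet).
Second letter — letters move forward 3 places in the alphabet: k, n, q, t, w → z.
For the third component, alternating steps +8, +2, +8, +2, …: 16, 24, 26, 34, 36 → 44.
Putting it together: M  z  44.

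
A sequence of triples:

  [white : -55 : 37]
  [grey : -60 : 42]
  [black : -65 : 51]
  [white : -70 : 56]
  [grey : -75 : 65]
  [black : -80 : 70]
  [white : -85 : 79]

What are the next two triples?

Shade — repeats white → grey → black: white, grey, black, white, grey, black, white → grey → black.
Second value goes -55, -60, -65, -70, -75, -80, -85 → -90 → -95 (−5 each step).
Third value: 37, 42, 51, 56, 65, 70, 79 → 84 → 93 (alternating steps +5, +9, +5, +9, …).
So the next two triples are [grey : -90 : 84] and [black : -95 : 93].

[grey : -90 : 84], [black : -95 : 93]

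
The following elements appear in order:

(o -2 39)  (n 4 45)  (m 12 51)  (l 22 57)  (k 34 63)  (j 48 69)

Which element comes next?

For the letter, letters move back 1 place in the alphabet: o, n, m, l, k, j → i.
Second entry — differences are 6, 8, 10, … (increasing by 2 each time): -2, 4, 12, 22, 34, 48 → 64.
Third entry — +6 each step: 39, 45, 51, 57, 63, 69 → 75.
Combining the parts gives (i 64 75).

(i 64 75)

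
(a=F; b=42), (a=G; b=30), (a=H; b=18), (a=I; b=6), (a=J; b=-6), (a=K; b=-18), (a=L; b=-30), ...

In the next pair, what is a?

A — letters move forward 1 place in the alphabet: F, G, H, I, J, K, L → M.

M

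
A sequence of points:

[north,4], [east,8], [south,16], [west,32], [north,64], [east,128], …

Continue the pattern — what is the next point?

[south,256]

Direction: repeats north → east → south → west; north, east, south, west, north, east → south.
Second slot: 4, 8, 16, 32, 64, 128 → 256 (×2 each step).
Putting it together: [south,256].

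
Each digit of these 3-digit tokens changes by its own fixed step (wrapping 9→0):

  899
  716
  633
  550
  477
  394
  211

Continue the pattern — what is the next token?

First digit — −1 each step, mod 10: 8, 7, 6, 5, 4, 3, 2 → 1.
Second digit goes 9, 1, 3, 5, 7, 9, 1 → 3 (+2 each step, mod 10).
Third digit: −3 each step, mod 10, so 9, 6, 3, 0, 7, 4, 1 → 8.
Putting it together: 138.

138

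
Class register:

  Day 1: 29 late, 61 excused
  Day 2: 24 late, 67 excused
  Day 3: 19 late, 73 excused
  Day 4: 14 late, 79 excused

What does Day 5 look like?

For the late, −5 each step: 29, 24, 19, 14 → 9.
Excused: +6 each step, so 61, 67, 73, 79 → 85.
Combining the parts gives 9 late, 85 excused.

9 late, 85 excused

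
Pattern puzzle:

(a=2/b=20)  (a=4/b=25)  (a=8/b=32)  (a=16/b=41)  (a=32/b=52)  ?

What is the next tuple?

(a=64/b=65)

A: ×2 each step; 2, 4, 8, 16, 32 → 64.
B: 20, 25, 32, 41, 52 → 65 (differences are 5, 7, 9, … (increasing by 2 each time)).
Combining the parts gives (a=64/b=65).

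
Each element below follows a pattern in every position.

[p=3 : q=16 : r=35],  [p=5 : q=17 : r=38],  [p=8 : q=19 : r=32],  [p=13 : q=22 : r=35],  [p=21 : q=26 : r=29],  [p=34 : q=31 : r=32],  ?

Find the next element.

For the p, each term is the sum of the two before it: 3, 5, 8, 13, 21, 34 → 55.
Q — differences are 1, 2, 3, … (increasing by 1 each time): 16, 17, 19, 22, 26, 31 → 37.
For the r, alternating steps +3, −6, +3, −6, …: 35, 38, 32, 35, 29, 32 → 26.
Combining the parts gives [p=55 : q=37 : r=26].

[p=55 : q=37 : r=26]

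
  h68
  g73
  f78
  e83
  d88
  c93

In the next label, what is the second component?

Second component: +5 each step; 68, 73, 78, 83, 88, 93 → 98.

98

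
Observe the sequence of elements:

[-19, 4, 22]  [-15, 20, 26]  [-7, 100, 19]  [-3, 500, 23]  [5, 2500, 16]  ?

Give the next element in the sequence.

First coordinate: -19, -15, -7, -3, 5 → 9 (alternating steps +4, +8, +4, +8, …).
Second coordinate: ×5 each step; 4, 20, 100, 500, 2500 → 12500.
Third coordinate: alternating steps +4, −7, +4, −7, …, so 22, 26, 19, 23, 16 → 20.
Putting it together: [9, 12500, 20].

[9, 12500, 20]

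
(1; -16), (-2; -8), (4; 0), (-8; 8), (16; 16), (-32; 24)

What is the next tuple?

First coordinate: 1, -2, 4, -8, 16, -32 → 64 (×(-2) each step).
For the second coordinate, +8 each step: -16, -8, 0, 8, 16, 24 → 32.
Combining the parts gives (64; 32).

(64; 32)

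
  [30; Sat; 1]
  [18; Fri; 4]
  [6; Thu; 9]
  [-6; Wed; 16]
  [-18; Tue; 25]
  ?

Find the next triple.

For the first value, −12 each step: 30, 18, 6, -6, -18 → -30.
Day: Sat, Fri, Thu, Wed, Tue → Mon (runs backward through the weekdays Mon→Sun).
Third value: perfect squares: 1², 2², 3², …, so 1, 4, 9, 16, 25 → 36.
Combining the parts gives [-30; Mon; 36].

[-30; Mon; 36]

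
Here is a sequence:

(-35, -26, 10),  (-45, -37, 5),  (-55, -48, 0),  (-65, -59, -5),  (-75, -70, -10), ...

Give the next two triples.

First entry goes -35, -45, -55, -65, -75 → -85 → -95 (−10 each step).
Second entry — −11 each step: -26, -37, -48, -59, -70 → -81 → -92.
Third entry — −5 each step: 10, 5, 0, -5, -10 → -15 → -20.
Putting the parts together: (-85, -81, -15) and then (-95, -92, -20).

(-85, -81, -15), (-95, -92, -20)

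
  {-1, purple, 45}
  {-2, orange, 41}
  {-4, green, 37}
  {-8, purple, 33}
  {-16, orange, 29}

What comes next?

{-32, green, 25}

First slot goes -1, -2, -4, -8, -16 → -32 (×2 each step).
For the colour, repeats purple → orange → green: purple, orange, green, purple, orange → green.
Third slot goes 45, 41, 37, 33, 29 → 25 (−4 each step).
Putting it together: {-32, green, 25}.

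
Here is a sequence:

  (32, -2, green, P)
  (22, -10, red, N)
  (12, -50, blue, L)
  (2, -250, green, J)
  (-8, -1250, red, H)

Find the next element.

First slot: −10 each step, so 32, 22, 12, 2, -8 → -18.
Second slot goes -2, -10, -50, -250, -1250 → -6250 (×5 each step).
Colour: repeats green → red → blue; green, red, blue, green, red → blue.
For the letter, letters move back 2 places in the alphabet: P, N, L, J, H → F.
So the next element is (-18, -6250, blue, F).

(-18, -6250, blue, F)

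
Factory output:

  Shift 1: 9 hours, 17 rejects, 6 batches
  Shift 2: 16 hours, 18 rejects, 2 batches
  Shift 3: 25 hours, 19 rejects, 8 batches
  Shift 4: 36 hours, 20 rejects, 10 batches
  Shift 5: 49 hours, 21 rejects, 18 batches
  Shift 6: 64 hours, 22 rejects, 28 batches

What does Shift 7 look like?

Hours goes 9, 16, 25, 36, 49, 64 → 81 (perfect squares: 3², 4², 5², …).
For the rejects, +1 each step: 17, 18, 19, 20, 21, 22 → 23.
Batches goes 6, 2, 8, 10, 18, 28 → 46 (each term is the sum of the two before it).
So the next row is 81 hours, 23 rejects, 46 batches.

81 hours, 23 rejects, 46 batches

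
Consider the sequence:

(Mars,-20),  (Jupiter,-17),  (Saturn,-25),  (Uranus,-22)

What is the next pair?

Planet: runs through the planets Mercury→Neptune; Mars, Jupiter, Saturn, Uranus → Neptune.
Second coordinate goes -20, -17, -25, -22 → -30 (alternating steps +3, −8, +3, −8, …).
Putting it together: (Neptune,-30).

(Neptune,-30)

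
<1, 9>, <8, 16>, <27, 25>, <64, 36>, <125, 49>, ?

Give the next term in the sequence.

First part: perfect cubes: 1³, 2³, 3³, …; 1, 8, 27, 64, 125 → 216.
Second part: perfect squares: 3², 4², 5², …; 9, 16, 25, 36, 49 → 64.
So the next term is <216, 64>.

<216, 64>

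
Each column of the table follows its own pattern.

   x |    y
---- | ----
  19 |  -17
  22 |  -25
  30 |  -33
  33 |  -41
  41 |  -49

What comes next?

Column x: alternating steps +3, +8, +3, +8, …, so 19, 22, 30, 33, 41 → 44.
Column y goes -17, -25, -33, -41, -49 → -57 (−8 each step).
Combining the parts gives 44  -57.

44  -57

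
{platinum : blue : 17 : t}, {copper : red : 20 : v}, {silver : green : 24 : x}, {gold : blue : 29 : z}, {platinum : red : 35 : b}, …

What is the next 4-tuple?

Metal: repeats platinum → copper → silver → gold; platinum, copper, silver, gold, platinum → copper.
Colour — repeats blue → red → green: blue, red, green, blue, red → green.
Third slot — differences are 3, 4, 5, … (increasing by 1 each time): 17, 20, 24, 29, 35 → 42.
For the letter, letters move forward 2 places in the alphabet, wrapping Z→A: t, v, x, z, b → d.
So the next 4-tuple is {copper : green : 42 : d}.

{copper : green : 42 : d}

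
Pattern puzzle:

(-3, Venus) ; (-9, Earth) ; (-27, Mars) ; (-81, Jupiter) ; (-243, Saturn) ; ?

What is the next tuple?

(-729, Uranus)

First value: -3, -9, -27, -81, -243 → -729 (×3 each step).
Planet — runs through the planets Mercury→Neptune: Venus, Earth, Mars, Jupiter, Saturn → Uranus.
So the next tuple is (-729, Uranus).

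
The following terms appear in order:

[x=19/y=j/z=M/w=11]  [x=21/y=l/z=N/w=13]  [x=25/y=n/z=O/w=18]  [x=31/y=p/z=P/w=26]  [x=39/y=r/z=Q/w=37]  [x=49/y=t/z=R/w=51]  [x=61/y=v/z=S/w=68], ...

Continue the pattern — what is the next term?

[x=75/y=x/z=T/w=88]

X — differences are 2, 4, 6, … (increasing by 2 each time): 19, 21, 25, 31, 39, 49, 61 → 75.
Y: letters move forward 2 places in the alphabet; j, l, n, p, r, t, v → x.
Z: letters move forward 1 place in the alphabet; M, N, O, P, Q, R, S → T.
W: differences are 2, 5, 8, … (increasing by 3 each time), so 11, 13, 18, 26, 37, 51, 68 → 88.
Combining the parts gives [x=75/y=x/z=T/w=88].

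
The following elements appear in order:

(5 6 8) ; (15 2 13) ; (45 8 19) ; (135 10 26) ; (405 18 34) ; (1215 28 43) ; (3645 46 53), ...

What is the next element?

(10935 74 64)

First component — ×3 each step: 5, 15, 45, 135, 405, 1215, 3645 → 10935.
For the second component, each term is the sum of the two before it: 6, 2, 8, 10, 18, 28, 46 → 74.
Third component goes 8, 13, 19, 26, 34, 43, 53 → 64 (differences are 5, 6, 7, … (increasing by 1 each time)).
Combining the parts gives (10935 74 64).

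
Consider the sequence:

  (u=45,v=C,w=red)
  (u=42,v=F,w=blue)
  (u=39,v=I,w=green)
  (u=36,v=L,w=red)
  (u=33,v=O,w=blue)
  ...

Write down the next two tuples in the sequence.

(u=30,v=R,w=green), (u=27,v=U,w=red)

U goes 45, 42, 39, 36, 33 → 30 → 27 (−3 each step).
For the v, letters move forward 3 places in the alphabet: C, F, I, L, O → R → U.
W goes red, blue, green, red, blue → green → red (repeats red → blue → green).
Putting the parts together: (u=30,v=R,w=green) and then (u=27,v=U,w=red).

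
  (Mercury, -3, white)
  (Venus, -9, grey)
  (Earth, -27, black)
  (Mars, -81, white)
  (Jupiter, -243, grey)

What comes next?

(Saturn, -729, black)

Planet: runs through the planets Mercury→Neptune; Mercury, Venus, Earth, Mars, Jupiter → Saturn.
Second coordinate: -3, -9, -27, -81, -243 → -729 (×3 each step).
For the shade, repeats white → grey → black: white, grey, black, white, grey → black.
Combining the parts gives (Saturn, -729, black).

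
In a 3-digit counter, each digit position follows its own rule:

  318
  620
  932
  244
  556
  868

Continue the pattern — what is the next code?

170

First digit: +3 each step, mod 10, so 3, 6, 9, 2, 5, 8 → 1.
For the second digit, +1 each step, mod 10: 1, 2, 3, 4, 5, 6 → 7.
Third digit goes 8, 0, 2, 4, 6, 8 → 0 (+2 each step, mod 10).
So the next code is 170.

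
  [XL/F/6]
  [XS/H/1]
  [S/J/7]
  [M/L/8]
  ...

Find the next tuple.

[L/N/15]

Size: runs through clothing sizes XS→XL; XL, XS, S, M → L.
Letter: letters move forward 2 places in the alphabet; F, H, J, L → N.
For the third entry, each term is the sum of the two before it: 6, 1, 7, 8 → 15.
Combining the parts gives [L/N/15].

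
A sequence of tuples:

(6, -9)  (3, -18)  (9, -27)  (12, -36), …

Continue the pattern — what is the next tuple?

First part — each term is the sum of the two before it: 6, 3, 9, 12 → 21.
Second part — −9 each step: -9, -18, -27, -36 → -45.
Putting it together: (21, -45).

(21, -45)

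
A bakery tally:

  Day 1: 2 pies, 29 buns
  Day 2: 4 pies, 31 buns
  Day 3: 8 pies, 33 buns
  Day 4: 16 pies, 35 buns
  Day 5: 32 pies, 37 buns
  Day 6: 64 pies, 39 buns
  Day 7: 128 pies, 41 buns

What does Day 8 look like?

256 pies, 43 buns

Pies — ×2 each step: 2, 4, 8, 16, 32, 64, 128 → 256.
Buns: 29, 31, 33, 35, 37, 39, 41 → 43 (+2 each step).
Combining the parts gives 256 pies, 43 buns.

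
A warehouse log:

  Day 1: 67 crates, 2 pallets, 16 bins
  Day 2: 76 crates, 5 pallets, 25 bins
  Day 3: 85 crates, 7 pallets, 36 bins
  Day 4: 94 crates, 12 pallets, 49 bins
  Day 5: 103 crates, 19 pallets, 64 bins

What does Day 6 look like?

112 crates, 31 pallets, 81 bins

Crates: +9 each step, so 67, 76, 85, 94, 103 → 112.
For the pallets, each term is the sum of the two before it: 2, 5, 7, 12, 19 → 31.
Bins — perfect squares: 4², 5², 6², …: 16, 25, 36, 49, 64 → 81.
Combining the parts gives 112 crates, 31 pallets, 81 bins.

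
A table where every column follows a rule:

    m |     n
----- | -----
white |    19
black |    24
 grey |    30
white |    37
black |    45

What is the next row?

Column m: white, black, grey, white, black → grey (repeats white → black → grey).
Column n — differences are 5, 6, 7, … (increasing by 1 each time): 19, 24, 30, 37, 45 → 54.
Putting it together: grey  54.

grey  54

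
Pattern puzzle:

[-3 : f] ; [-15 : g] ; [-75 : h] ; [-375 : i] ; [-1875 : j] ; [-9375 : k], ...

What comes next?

[-46875 : l]

For the first slot, ×5 each step: -3, -15, -75, -375, -1875, -9375 → -46875.
Letter: f, g, h, i, j, k → l (letters move forward 1 place in the alphabet).
So the next pair is [-46875 : l].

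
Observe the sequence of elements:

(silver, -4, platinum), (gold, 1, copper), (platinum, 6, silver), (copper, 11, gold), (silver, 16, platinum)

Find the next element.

First metal: repeats silver → gold → platinum → copper, so silver, gold, platinum, copper, silver → gold.
Second coordinate: -4, 1, 6, 11, 16 → 21 (+5 each step).
For the second metal, repeats platinum → copper → silver → gold: platinum, copper, silver, gold, platinum → copper.
Combining the parts gives (gold, 21, copper).

(gold, 21, copper)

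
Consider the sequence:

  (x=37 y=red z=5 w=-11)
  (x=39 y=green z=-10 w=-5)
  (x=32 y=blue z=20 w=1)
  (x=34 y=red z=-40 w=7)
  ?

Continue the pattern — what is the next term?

X: 37, 39, 32, 34 → 27 (alternating steps +2, −7, +2, −7, …).
Y — repeats red → green → blue: red, green, blue, red → green.
For the z, ×(-2) each step: 5, -10, 20, -40 → 80.
W — +6 each step: -11, -5, 1, 7 → 13.
Combining the parts gives (x=27 y=green z=80 w=13).

(x=27 y=green z=80 w=13)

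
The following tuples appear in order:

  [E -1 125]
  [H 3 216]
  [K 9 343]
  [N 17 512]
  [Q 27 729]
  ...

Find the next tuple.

[T 39 1000]

Letter: letters move forward 3 places in the alphabet, so E, H, K, N, Q → T.
Second slot — differences are 4, 6, 8, … (increasing by 2 each time): -1, 3, 9, 17, 27 → 39.
Third slot: perfect cubes: 5³, 6³, 7³, …, so 125, 216, 343, 512, 729 → 1000.
Combining the parts gives [T 39 1000].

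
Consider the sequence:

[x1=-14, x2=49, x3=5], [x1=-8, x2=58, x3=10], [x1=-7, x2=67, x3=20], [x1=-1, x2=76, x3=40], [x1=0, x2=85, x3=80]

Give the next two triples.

[x1=6, x2=94, x3=160], [x1=7, x2=103, x3=320]

X1: alternating steps +6, +1, +6, +1, …; -14, -8, -7, -1, 0 → 6 → 7.
For the x2, +9 each step: 49, 58, 67, 76, 85 → 94 → 103.
X3 — ×2 each step: 5, 10, 20, 40, 80 → 160 → 320.
Putting the parts together: [x1=6, x2=94, x3=160] and then [x1=7, x2=103, x3=320].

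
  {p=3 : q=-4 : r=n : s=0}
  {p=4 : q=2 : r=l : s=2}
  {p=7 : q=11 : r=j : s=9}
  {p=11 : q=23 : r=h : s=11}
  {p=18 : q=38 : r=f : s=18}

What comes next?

P — each term is the sum of the two before it: 3, 4, 7, 11, 18 → 29.
Q — differences are 6, 9, 12, … (increasing by 3 each time): -4, 2, 11, 23, 38 → 56.
R: letters move back 2 places in the alphabet; n, l, j, h, f → d.
S: alternating steps +2, +7, +2, +7, …; 0, 2, 9, 11, 18 → 20.
So the next 4-tuple is {p=29 : q=56 : r=d : s=20}.

{p=29 : q=56 : r=d : s=20}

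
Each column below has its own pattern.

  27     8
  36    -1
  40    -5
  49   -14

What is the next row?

53  -18

First component goes 27, 36, 40, 49 → 53 (alternating steps +9, +4, +9, +4, …).
Second component — together with the first component always sums to 35: 8, -1, -5, -14 → -18.
Putting it together: 53  -18.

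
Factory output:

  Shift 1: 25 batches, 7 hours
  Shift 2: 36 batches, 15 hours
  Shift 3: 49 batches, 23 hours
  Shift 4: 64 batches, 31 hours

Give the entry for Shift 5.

81 batches, 39 hours

Batches goes 25, 36, 49, 64 → 81 (perfect squares: 5², 6², 7², …).
Hours: +8 each step, so 7, 15, 23, 31 → 39.
So the next line is 81 batches, 39 hours.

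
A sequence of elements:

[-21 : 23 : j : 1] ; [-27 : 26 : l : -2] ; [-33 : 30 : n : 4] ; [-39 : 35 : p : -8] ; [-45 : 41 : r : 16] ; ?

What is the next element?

First slot — −6 each step: -21, -27, -33, -39, -45 → -51.
Second slot: differences are 3, 4, 5, … (increasing by 1 each time); 23, 26, 30, 35, 41 → 48.
Letter: j, l, n, p, r → t (letters move forward 2 places in the alphabet).
Fourth slot: ×(-2) each step, so 1, -2, 4, -8, 16 → -32.
Combining the parts gives [-51 : 48 : t : -32].

[-51 : 48 : t : -32]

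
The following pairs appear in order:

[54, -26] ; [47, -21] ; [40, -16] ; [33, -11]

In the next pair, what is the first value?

26

First value: −7 each step, so 54, 47, 40, 33 → 26.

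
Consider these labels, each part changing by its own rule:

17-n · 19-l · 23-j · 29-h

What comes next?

First component: differences are 2, 4, 6, … (increasing by 2 each time), so 17, 19, 23, 29 → 37.
Letter: letters move back 2 places in the alphabet; n, l, j, h → f.
So the next label is 37-f.

37-f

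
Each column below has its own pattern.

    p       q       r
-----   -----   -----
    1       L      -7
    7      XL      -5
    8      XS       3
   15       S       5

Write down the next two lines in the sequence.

23  M  13; 38  L  15

Column p: 1, 7, 8, 15 → 23 → 38 (each term is the sum of the two before it).
Column q goes L, XL, XS, S → M → L (runs through clothing sizes XS→XL).
Column r: alternating steps +2, +8, +2, +8, …, so -7, -5, 3, 5 → 13 → 15.
Putting the parts together: 23  M  13 and then 38  L  15.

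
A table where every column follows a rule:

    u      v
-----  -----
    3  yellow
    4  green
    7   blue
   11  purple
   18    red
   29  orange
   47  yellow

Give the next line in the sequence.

Column u: each term is the sum of the two before it, so 3, 4, 7, 11, 18, 29, 47 → 76.
Column v — repeats yellow → green → blue → purple → red → orange: yellow, green, blue, purple, red, orange, yellow → green.
Putting it together: 76  green.

76  green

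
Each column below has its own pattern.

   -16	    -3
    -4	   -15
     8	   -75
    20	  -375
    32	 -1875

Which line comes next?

44  -9375

First component: -16, -4, 8, 20, 32 → 44 (+12 each step).
Second component goes -3, -15, -75, -375, -1875 → -9375 (×5 each step).
Combining the parts gives 44  -9375.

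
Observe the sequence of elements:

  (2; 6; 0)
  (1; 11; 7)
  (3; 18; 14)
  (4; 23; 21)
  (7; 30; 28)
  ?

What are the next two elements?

First part — each term is the sum of the two before it: 2, 1, 3, 4, 7 → 11 → 18.
Second part — alternating steps +5, +7, +5, +7, …: 6, 11, 18, 23, 30 → 35 → 42.
Third part — +7 each step: 0, 7, 14, 21, 28 → 35 → 42.
Putting the parts together: (11; 35; 35) and then (18; 42; 42).

(11; 35; 35), (18; 42; 42)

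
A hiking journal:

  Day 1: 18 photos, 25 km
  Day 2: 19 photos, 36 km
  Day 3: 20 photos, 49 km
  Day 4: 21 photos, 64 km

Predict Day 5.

Photos goes 18, 19, 20, 21 → 22 (+1 each step).
Km — perfect squares: 5², 6², 7², …: 25, 36, 49, 64 → 81.
So the next record is 22 photos, 81 km.

22 photos, 81 km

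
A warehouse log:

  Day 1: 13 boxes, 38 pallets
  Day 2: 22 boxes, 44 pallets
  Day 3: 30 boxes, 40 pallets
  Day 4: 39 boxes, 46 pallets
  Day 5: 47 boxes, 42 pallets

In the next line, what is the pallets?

Boxes: alternating steps +9, +8, +9, +8, …; 13, 22, 30, 39, 47 → 56.
Pallets — alternating steps +6, −4, +6, −4, …: 38, 44, 40, 46, 42 → 48.

48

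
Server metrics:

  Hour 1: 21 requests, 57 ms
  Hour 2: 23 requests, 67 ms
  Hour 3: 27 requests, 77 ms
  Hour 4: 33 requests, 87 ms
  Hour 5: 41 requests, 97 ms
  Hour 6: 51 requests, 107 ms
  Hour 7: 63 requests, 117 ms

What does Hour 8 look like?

Requests — differences are 2, 4, 6, … (increasing by 2 each time): 21, 23, 27, 33, 41, 51, 63 → 77.
For the ms, +10 each step: 57, 67, 77, 87, 97, 107, 117 → 127.
Combining the parts gives 77 requests, 127 ms.

77 requests, 127 ms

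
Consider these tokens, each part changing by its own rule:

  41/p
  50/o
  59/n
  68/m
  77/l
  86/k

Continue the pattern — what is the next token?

95/j

For the first component, +9 each step: 41, 50, 59, 68, 77, 86 → 95.
Letter: letters move back 1 place in the alphabet, so p, o, n, m, l, k → j.
Combining the parts gives 95/j.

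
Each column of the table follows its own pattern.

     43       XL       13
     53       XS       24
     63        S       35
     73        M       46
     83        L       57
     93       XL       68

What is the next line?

103  XS  79

First component goes 43, 53, 63, 73, 83, 93 → 103 (+10 each step).
Size: repeats XL → XS → S → M → L; XL, XS, S, M, L, XL → XS.
Third component: +11 each step; 13, 24, 35, 46, 57, 68 → 79.
Combining the parts gives 103  XS  79.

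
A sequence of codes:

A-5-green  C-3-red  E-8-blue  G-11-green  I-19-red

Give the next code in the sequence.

Letter goes A, C, E, G, I → K (letters move forward 2 places in the alphabet).
Second component — each term is the sum of the two before it: 5, 3, 8, 11, 19 → 30.
For the colour, repeats green → red → blue: green, red, blue, green, red → blue.
Putting it together: K-30-blue.

K-30-blue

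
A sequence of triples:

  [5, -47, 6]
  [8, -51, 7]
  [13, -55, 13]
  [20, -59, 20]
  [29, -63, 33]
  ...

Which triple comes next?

First slot: differences are 3, 5, 7, … (increasing by 2 each time), so 5, 8, 13, 20, 29 → 40.
Second slot goes -47, -51, -55, -59, -63 → -67 (−4 each step).
Third slot — each term is the sum of the two before it: 6, 7, 13, 20, 33 → 53.
Putting it together: [40, -67, 53].

[40, -67, 53]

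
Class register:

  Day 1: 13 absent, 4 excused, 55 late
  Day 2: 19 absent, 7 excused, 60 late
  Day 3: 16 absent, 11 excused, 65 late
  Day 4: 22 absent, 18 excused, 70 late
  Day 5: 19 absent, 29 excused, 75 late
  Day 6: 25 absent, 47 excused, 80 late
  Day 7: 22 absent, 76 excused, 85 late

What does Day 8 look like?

28 absent, 123 excused, 90 late

Absent — alternating steps +6, −3, +6, −3, …: 13, 19, 16, 22, 19, 25, 22 → 28.
Excused: each term is the sum of the two before it, so 4, 7, 11, 18, 29, 47, 76 → 123.
Late goes 55, 60, 65, 70, 75, 80, 85 → 90 (+5 each step).
So the next line is 28 absent, 123 excused, 90 late.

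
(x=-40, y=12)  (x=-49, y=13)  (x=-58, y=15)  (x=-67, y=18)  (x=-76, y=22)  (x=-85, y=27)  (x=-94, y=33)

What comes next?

(x=-103, y=40)

X: −9 each step, so -40, -49, -58, -67, -76, -85, -94 → -103.
Y: 12, 13, 15, 18, 22, 27, 33 → 40 (differences are 1, 2, 3, … (increasing by 1 each time)).
So the next term is (x=-103, y=40).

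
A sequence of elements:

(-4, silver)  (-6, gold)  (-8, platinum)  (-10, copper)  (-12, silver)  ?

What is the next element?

(-14, gold)

First value: −2 each step; -4, -6, -8, -10, -12 → -14.
Metal: silver, gold, platinum, copper, silver → gold (repeats silver → gold → platinum → copper).
Putting it together: (-14, gold).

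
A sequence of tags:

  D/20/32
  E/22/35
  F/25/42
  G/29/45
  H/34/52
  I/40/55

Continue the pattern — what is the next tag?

Letter: letters move forward 1 place in the alphabet, so D, E, F, G, H, I → J.
Second component: differences are 2, 3, 4, … (increasing by 1 each time); 20, 22, 25, 29, 34, 40 → 47.
Third component goes 32, 35, 42, 45, 52, 55 → 62 (alternating steps +3, +7, +3, +7, …).
Combining the parts gives J/47/62.

J/47/62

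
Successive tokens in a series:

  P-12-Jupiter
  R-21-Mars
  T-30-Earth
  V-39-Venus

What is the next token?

Letter: letters move forward 2 places in the alphabet, so P, R, T, V → X.
Second component goes 12, 21, 30, 39 → 48 (+9 each step).
Planet: runs backward through the planets Mercury→Neptune; Jupiter, Mars, Earth, Venus → Mercury.
Putting it together: X-48-Mercury.

X-48-Mercury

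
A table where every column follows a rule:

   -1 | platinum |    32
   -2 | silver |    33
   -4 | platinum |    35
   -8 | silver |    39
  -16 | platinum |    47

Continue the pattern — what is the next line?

First component goes -1, -2, -4, -8, -16 → -32 (×2 each step).
Metal — alternates platinum ↔ silver: platinum, silver, platinum, silver, platinum → silver.
Third component — together with the first component always sums to 31: 32, 33, 35, 39, 47 → 63.
Combining the parts gives -32  silver  63.

-32  silver  63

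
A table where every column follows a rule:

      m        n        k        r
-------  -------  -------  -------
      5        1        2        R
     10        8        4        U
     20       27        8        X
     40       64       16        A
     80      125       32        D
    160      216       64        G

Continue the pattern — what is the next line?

320  343  128  J

For the column m, ×2 each step: 5, 10, 20, 40, 80, 160 → 320.
Column n: 1, 8, 27, 64, 125, 216 → 343 (perfect cubes: 1³, 2³, 3³, …).
Column k: 2, 4, 8, 16, 32, 64 → 128 (×2 each step).
Column r: letters move forward 3 places in the alphabet, wrapping Z→A, so R, U, X, A, D, G → J.
So the next line is 320  343  128  J.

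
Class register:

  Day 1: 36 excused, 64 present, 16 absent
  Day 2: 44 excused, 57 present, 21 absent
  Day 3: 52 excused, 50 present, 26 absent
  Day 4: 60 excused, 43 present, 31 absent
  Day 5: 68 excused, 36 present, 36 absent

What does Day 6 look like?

Excused: +8 each step, so 36, 44, 52, 60, 68 → 76.
Present — −7 each step: 64, 57, 50, 43, 36 → 29.
Absent goes 16, 21, 26, 31, 36 → 41 (+5 each step).
Putting it together: 76 excused, 29 present, 41 absent.

76 excused, 29 present, 41 absent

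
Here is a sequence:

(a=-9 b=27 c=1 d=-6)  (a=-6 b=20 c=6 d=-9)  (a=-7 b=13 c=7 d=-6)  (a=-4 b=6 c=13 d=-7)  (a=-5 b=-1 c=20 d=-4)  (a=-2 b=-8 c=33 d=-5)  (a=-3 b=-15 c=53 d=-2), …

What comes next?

(a=0 b=-22 c=86 d=-3)

A: alternating steps +3, −1, +3, −1, …, so -9, -6, -7, -4, -5, -2, -3 → 0.
B — −7 each step: 27, 20, 13, 6, -1, -8, -15 → -22.
C goes 1, 6, 7, 13, 20, 33, 53 → 86 (each term is the sum of the two before it).
D goes -6, -9, -6, -7, -4, -5, -2 → -3 (always the previous value of the a).
So the next tuple is (a=0 b=-22 c=86 d=-3).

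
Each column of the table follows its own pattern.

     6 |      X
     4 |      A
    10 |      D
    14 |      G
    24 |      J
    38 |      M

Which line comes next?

First component goes 6, 4, 10, 14, 24, 38 → 62 (each term is the sum of the two before it).
Letter: letters move forward 3 places in the alphabet, wrapping Z→A, so X, A, D, G, J, M → P.
So the next line is 62  P.

62  P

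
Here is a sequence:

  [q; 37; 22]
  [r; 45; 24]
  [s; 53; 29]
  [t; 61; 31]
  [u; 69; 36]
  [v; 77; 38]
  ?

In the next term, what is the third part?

43

Third part: 22, 24, 29, 31, 36, 38 → 43 (alternating steps +2, +5, +2, +5, …).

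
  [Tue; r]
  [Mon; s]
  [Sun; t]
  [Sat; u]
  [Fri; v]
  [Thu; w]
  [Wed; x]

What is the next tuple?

[Tue; y]

For the day, runs backward through the weekdays Mon→Sun: Tue, Mon, Sun, Sat, Fri, Thu, Wed → Tue.
Letter: r, s, t, u, v, w, x → y (letters move forward 1 place in the alphabet).
Putting it together: [Tue; y].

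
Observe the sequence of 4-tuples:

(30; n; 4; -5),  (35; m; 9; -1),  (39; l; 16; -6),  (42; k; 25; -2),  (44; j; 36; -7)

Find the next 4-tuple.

First value: differences are 5, 4, 3, … (decreasing by 1 each time); 30, 35, 39, 42, 44 → 45.
Letter: letters move back 1 place in the alphabet; n, m, l, k, j → i.
Third value: 4, 9, 16, 25, 36 → 49 (perfect squares: 2², 3², 4², …).
For the fourth value, alternating steps +4, −5, +4, −5, …: -5, -1, -6, -2, -7 → -3.
Putting it together: (45; i; 49; -3).

(45; i; 49; -3)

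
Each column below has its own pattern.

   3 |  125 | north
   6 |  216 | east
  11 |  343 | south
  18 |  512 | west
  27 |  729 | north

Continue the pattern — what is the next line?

First component goes 3, 6, 11, 18, 27 → 38 (differences are 3, 5, 7, … (increasing by 2 each time)).
For the second component, perfect cubes: 5³, 6³, 7³, …: 125, 216, 343, 512, 729 → 1000.
Direction: repeats north → east → south → west, so north, east, south, west, north → east.
Combining the parts gives 38  1000  east.

38  1000  east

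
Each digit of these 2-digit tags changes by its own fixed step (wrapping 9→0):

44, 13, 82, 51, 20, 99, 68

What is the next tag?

37

First digit: −3 each step, mod 10; 4, 1, 8, 5, 2, 9, 6 → 3.
Second digit — −1 each step, mod 10: 4, 3, 2, 1, 0, 9, 8 → 7.
So the next tag is 37.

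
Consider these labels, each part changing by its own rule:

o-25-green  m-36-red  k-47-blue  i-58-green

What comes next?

Letter — letters move back 2 places in the alphabet: o, m, k, i → g.
Second component goes 25, 36, 47, 58 → 69 (+11 each step).
Colour — repeats green → red → blue: green, red, blue, green → red.
Combining the parts gives g-69-red.

g-69-red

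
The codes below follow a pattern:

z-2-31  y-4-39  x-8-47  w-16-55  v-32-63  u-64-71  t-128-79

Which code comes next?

s-256-87

Letter goes z, y, x, w, v, u, t → s (letters move back 1 place in the alphabet).
For the second component, ×2 each step: 2, 4, 8, 16, 32, 64, 128 → 256.
Third component: +8 each step; 31, 39, 47, 55, 63, 71, 79 → 87.
So the next code is s-256-87.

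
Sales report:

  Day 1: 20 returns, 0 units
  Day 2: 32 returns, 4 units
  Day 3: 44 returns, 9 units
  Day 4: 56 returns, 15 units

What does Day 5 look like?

Returns goes 20, 32, 44, 56 → 68 (+12 each step).
Units — differences are 4, 5, 6, … (increasing by 1 each time): 0, 4, 9, 15 → 22.
Combining the parts gives 68 returns, 22 units.

68 returns, 22 units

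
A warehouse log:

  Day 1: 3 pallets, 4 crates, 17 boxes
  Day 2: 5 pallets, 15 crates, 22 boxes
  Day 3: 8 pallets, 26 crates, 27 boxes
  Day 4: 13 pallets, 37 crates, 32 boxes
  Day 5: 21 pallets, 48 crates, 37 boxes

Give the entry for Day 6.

For the pallets, each term is the sum of the two before it: 3, 5, 8, 13, 21 → 34.
Crates — +11 each step: 4, 15, 26, 37, 48 → 59.
Boxes goes 17, 22, 27, 32, 37 → 42 (+5 each step).
Combining the parts gives 34 pallets, 59 crates, 42 boxes.

34 pallets, 59 crates, 42 boxes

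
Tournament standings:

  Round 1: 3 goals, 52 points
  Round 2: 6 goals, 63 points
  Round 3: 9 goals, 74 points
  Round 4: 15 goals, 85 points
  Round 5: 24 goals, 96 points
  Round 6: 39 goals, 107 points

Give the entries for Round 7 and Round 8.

Goals: each term is the sum of the two before it, so 3, 6, 9, 15, 24, 39 → 63 → 102.
Points: 52, 63, 74, 85, 96, 107 → 118 → 129 (+11 each step).
So the next two records are 63 goals, 118 points and 102 goals, 129 points.

63 goals, 118 points; 102 goals, 129 points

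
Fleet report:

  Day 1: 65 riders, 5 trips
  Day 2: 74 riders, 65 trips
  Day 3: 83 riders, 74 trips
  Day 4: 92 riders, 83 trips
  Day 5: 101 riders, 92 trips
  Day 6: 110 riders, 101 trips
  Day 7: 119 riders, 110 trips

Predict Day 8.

128 riders, 119 trips

Riders: +9 each step; 65, 74, 83, 92, 101, 110, 119 → 128.
Trips goes 5, 65, 74, 83, 92, 101, 110 → 119 (always the previous value of the riders).
Combining the parts gives 128 riders, 119 trips.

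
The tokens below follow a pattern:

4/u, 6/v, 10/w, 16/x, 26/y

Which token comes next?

First component: 4, 6, 10, 16, 26 → 42 (each term is the sum of the two before it).
Letter goes u, v, w, x, y → z (letters move forward 1 place in the alphabet).
Combining the parts gives 42/z.

42/z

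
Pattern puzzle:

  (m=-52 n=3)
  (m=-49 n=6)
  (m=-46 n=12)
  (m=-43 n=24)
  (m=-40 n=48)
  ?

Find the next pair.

(m=-37 n=96)

M: +3 each step, so -52, -49, -46, -43, -40 → -37.
N: 3, 6, 12, 24, 48 → 96 (×2 each step).
Combining the parts gives (m=-37 n=96).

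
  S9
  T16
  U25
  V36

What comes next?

W49

Letter: S, T, U, V → W (letters move forward 1 place in the alphabet).
For the second component, perfect squares: 3², 4², 5², …: 9, 16, 25, 36 → 49.
So the next label is W49.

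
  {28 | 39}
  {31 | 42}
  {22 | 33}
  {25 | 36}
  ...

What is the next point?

For the first coordinate, alternating steps +3, −9, +3, −9, …: 28, 31, 22, 25 → 16.
Second coordinate: always 11 more than the first coordinate, so 39, 42, 33, 36 → 27.
Putting it together: {16 | 27}.

{16 | 27}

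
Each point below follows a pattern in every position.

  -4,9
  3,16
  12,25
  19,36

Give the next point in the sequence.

28,49

First slot: alternating steps +7, +9, +7, +9, …; -4, 3, 12, 19 → 28.
Second slot — perfect squares: 3², 4², 5², …: 9, 16, 25, 36 → 49.
So the next point is 28,49.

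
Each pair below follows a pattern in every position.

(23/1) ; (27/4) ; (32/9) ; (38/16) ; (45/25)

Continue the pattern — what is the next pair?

(53/36)

First value — differences are 4, 5, 6, … (increasing by 1 each time): 23, 27, 32, 38, 45 → 53.
Second value: perfect squares: 1², 2², 3², …, so 1, 4, 9, 16, 25 → 36.
Combining the parts gives (53/36).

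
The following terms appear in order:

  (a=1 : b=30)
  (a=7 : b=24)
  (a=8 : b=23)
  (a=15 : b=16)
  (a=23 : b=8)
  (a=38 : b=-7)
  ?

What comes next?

(a=61 : b=-30)

For the a, each term is the sum of the two before it: 1, 7, 8, 15, 23, 38 → 61.
For the b, together with the a always sums to 31: 30, 24, 23, 16, 8, -7 → -30.
Combining the parts gives (a=61 : b=-30).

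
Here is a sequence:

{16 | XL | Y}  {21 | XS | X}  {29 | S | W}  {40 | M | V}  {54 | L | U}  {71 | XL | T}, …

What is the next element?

First coordinate: differences are 5, 8, 11, … (increasing by 3 each time), so 16, 21, 29, 40, 54, 71 → 91.
Size — repeats XL → XS → S → M → L: XL, XS, S, M, L, XL → XS.
Letter: letters move back 1 place in the alphabet, so Y, X, W, V, U, T → S.
So the next element is {91 | XS | S}.

{91 | XS | S}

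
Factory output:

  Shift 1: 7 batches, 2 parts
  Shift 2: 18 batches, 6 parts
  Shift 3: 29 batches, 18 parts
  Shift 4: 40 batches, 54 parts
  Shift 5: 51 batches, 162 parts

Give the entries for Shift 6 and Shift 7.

62 batches, 486 parts; 73 batches, 1458 parts

Batches: +11 each step; 7, 18, 29, 40, 51 → 62 → 73.
Parts: ×3 each step; 2, 6, 18, 54, 162 → 486 → 1458.
So the next two lines are 62 batches, 486 parts and 73 batches, 1458 parts.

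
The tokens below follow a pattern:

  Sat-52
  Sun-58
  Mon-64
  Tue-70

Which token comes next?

Day: runs through the weekdays Mon→Sun; Sat, Sun, Mon, Tue → Wed.
Second component: +6 each step, so 52, 58, 64, 70 → 76.
Putting it together: Wed-76.

Wed-76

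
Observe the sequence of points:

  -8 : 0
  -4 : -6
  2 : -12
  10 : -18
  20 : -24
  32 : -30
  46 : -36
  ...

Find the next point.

62 : -42

First entry: differences are 4, 6, 8, … (increasing by 2 each time); -8, -4, 2, 10, 20, 32, 46 → 62.
Second entry: −6 each step; 0, -6, -12, -18, -24, -30, -36 → -42.
Combining the parts gives 62 : -42.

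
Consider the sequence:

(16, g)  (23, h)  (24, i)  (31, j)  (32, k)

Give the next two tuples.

(39, l), (40, m)

First entry goes 16, 23, 24, 31, 32 → 39 → 40 (alternating steps +7, +1, +7, +1, …).
Letter: letters move forward 1 place in the alphabet, so g, h, i, j, k → l → m.
So the next two tuples are (39, l) and (40, m).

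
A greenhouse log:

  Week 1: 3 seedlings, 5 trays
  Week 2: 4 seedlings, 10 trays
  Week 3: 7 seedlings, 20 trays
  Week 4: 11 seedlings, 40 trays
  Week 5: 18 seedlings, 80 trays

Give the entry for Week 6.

Seedlings: 3, 4, 7, 11, 18 → 29 (each term is the sum of the two before it).
Trays — ×2 each step: 5, 10, 20, 40, 80 → 160.
Putting it together: 29 seedlings, 160 trays.

29 seedlings, 160 trays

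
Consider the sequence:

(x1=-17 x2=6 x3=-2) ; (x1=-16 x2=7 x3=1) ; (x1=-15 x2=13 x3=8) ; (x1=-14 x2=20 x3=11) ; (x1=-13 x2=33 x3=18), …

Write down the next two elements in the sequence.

(x1=-12 x2=53 x3=21), (x1=-11 x2=86 x3=28)

X1: +1 each step, so -17, -16, -15, -14, -13 → -12 → -11.
X2: 6, 7, 13, 20, 33 → 53 → 86 (each term is the sum of the two before it).
X3 goes -2, 1, 8, 11, 18 → 21 → 28 (alternating steps +3, +7, +3, +7, …).
Putting the parts together: (x1=-12 x2=53 x3=21) and then (x1=-11 x2=86 x3=28).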